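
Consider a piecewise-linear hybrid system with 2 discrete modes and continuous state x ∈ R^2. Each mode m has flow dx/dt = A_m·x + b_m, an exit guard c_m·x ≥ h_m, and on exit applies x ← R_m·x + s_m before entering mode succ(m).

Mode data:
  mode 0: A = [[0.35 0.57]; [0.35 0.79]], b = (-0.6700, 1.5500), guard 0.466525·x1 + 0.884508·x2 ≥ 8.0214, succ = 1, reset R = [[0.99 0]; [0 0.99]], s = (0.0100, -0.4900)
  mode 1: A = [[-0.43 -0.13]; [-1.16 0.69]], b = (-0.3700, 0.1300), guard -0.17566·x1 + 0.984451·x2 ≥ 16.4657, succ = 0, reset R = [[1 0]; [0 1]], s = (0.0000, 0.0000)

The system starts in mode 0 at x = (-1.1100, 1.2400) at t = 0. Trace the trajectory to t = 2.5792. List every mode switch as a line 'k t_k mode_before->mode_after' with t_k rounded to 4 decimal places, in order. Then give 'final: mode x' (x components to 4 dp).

Mode 0: guard c·x = 8.0214 hit at Δt = 1.5986 (t = 1.5986), x⁻ = (1.1486, 8.4630) → reset → x⁺ = (1.1471, 7.8883), jump to mode 1
Mode 1: flow for 0.9806 to horizon, guard not reached → x = (-0.7082, 15.1570)

1 1.5986 0->1
final: 1 -0.7082 15.1570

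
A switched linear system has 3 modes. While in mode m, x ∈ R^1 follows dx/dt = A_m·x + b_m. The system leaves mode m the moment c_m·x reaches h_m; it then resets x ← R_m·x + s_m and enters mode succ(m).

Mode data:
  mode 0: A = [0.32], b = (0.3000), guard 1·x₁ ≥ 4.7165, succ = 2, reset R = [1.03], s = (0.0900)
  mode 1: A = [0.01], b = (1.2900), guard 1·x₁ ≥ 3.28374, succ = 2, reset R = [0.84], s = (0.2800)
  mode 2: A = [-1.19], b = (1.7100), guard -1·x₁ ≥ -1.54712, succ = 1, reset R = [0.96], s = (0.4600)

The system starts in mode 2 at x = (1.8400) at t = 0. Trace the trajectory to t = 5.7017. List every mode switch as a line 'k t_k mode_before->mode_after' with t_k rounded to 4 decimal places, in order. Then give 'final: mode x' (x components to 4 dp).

1 1.0901 2->1
2 2.1071 1->2
3 4.3565 2->1
4 5.3735 1->2
final: 2 2.5206

Mode 2: guard c·x = -1.5471 hit at Δt = 1.0901 (t = 1.0901), x⁻ = (1.5471) → reset → x⁺ = (1.9452), jump to mode 1
Mode 1: guard c·x = 3.2837 hit at Δt = 1.0170 (t = 2.1071), x⁻ = (3.2837) → reset → x⁺ = (3.0383), jump to mode 2
Mode 2: guard c·x = -1.5471 hit at Δt = 2.2494 (t = 4.3565), x⁻ = (1.5471) → reset → x⁺ = (1.9452), jump to mode 1
Mode 1: guard c·x = 3.2837 hit at Δt = 1.0170 (t = 5.3735), x⁻ = (3.2837) → reset → x⁺ = (3.0383), jump to mode 2
Mode 2: flow for 0.3282 to horizon, guard not reached → x = (2.5206)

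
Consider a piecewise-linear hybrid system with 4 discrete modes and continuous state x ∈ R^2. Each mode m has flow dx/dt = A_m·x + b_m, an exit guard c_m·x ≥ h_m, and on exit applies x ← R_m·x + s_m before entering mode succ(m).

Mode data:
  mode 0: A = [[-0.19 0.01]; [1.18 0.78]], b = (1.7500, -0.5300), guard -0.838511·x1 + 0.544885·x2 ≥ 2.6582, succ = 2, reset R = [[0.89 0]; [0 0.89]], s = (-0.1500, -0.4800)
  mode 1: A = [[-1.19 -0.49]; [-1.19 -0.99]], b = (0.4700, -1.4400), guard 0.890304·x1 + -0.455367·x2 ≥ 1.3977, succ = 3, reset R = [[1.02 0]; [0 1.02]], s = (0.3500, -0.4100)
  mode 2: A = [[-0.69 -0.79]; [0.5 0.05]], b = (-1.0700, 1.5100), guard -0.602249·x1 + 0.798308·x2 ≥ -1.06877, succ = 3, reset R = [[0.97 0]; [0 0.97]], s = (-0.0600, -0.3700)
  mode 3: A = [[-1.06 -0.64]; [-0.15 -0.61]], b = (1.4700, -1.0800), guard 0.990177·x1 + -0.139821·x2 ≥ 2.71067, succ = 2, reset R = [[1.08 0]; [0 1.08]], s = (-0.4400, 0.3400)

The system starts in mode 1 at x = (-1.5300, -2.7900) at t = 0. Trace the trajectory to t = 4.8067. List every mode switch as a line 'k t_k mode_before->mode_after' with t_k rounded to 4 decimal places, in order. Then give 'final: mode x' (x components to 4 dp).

1 1.3255 1->3
2 2.8877 3->2
3 3.6237 2->3
final: 3 1.8437 -1.4831

Mode 1: guard c·x = 1.3977 hit at Δt = 1.3255 (t = 1.3255), x⁻ = (0.6175, -1.8621) → reset → x⁺ = (0.9798, -2.3094), jump to mode 3
Mode 3: guard c·x = 2.7107 hit at Δt = 1.5622 (t = 2.8877), x⁻ = (2.4157, -2.2793) → reset → x⁺ = (2.1690, -2.1217), jump to mode 2
Mode 2: guard c·x = -1.0688 hit at Δt = 0.7360 (t = 3.6237), x⁻ = (1.2226, -0.4164) → reset → x⁺ = (1.1259, -0.7739), jump to mode 3
Mode 3: flow for 1.1830 to horizon, guard not reached → x = (1.8437, -1.4831)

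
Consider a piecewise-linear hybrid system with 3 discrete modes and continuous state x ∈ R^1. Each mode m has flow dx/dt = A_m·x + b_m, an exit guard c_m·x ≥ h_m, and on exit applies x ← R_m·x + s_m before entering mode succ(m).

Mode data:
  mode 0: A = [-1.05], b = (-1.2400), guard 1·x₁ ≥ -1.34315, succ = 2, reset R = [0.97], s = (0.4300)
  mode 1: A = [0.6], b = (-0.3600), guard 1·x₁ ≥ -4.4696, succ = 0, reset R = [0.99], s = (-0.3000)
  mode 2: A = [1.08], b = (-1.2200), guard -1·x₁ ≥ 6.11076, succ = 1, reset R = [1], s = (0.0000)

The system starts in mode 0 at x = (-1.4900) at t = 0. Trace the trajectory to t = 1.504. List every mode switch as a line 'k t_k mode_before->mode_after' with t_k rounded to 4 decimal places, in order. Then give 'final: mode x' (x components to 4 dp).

Mode 0: guard c·x = -1.3432 hit at Δt = 0.6140 (t = 0.6140), x⁻ = (-1.3432) → reset → x⁺ = (-0.8729), jump to mode 2
Mode 2: flow for 0.8900 to horizon, guard not reached → x = (-4.1066)

1 0.6140 0->2
final: 2 -4.1066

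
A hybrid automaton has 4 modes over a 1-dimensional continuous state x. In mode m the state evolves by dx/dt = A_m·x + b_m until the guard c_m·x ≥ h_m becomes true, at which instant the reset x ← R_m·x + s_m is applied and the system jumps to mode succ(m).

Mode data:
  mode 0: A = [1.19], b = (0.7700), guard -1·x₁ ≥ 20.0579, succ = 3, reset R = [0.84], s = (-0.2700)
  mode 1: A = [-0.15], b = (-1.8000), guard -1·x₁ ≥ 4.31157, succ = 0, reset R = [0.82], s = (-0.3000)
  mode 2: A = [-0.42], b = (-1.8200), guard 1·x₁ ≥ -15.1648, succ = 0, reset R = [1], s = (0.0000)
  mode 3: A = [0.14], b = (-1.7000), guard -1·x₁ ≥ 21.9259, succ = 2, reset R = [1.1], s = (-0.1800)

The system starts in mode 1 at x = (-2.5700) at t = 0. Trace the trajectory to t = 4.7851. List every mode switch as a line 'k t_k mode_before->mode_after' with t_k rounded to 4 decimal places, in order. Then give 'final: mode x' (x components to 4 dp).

1 1.3612 1->0
2 2.8791 0->3
3 3.9656 3->2
final: 2 -18.4844

Mode 1: guard c·x = 4.3116 hit at Δt = 1.3612 (t = 1.3612), x⁻ = (-4.3116) → reset → x⁺ = (-3.8355), jump to mode 0
Mode 0: guard c·x = 20.0579 hit at Δt = 1.5179 (t = 2.8791), x⁻ = (-20.0579) → reset → x⁺ = (-17.1186), jump to mode 3
Mode 3: guard c·x = 21.9259 hit at Δt = 1.0865 (t = 3.9656), x⁻ = (-21.9259) → reset → x⁺ = (-24.2985), jump to mode 2
Mode 2: flow for 0.8195 to horizon, guard not reached → x = (-18.4844)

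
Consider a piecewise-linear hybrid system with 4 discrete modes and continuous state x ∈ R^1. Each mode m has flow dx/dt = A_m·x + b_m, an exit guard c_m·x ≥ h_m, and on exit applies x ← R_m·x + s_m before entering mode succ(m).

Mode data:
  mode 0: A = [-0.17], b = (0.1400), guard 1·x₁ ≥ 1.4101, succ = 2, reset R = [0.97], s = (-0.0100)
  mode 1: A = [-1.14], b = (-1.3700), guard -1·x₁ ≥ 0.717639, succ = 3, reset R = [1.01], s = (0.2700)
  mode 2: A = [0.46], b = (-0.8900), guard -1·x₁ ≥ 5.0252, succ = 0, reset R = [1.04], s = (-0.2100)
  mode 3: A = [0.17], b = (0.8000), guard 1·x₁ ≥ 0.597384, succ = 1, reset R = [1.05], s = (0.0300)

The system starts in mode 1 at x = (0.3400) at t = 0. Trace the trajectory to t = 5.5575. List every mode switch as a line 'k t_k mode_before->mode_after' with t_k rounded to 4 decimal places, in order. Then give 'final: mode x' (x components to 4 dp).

1 1.0161 1->3
2 2.3170 3->1
3 3.4972 1->3
4 4.7981 3->1
final: 1 -0.4195

Mode 1: guard c·x = 0.7176 hit at Δt = 1.0161 (t = 1.0161), x⁻ = (-0.7176) → reset → x⁺ = (-0.4548), jump to mode 3
Mode 3: guard c·x = 0.5974 hit at Δt = 1.3009 (t = 2.3170), x⁻ = (0.5974) → reset → x⁺ = (0.6573), jump to mode 1
Mode 1: guard c·x = 0.7176 hit at Δt = 1.1802 (t = 3.4972), x⁻ = (-0.7176) → reset → x⁺ = (-0.4548), jump to mode 3
Mode 3: guard c·x = 0.5974 hit at Δt = 1.3009 (t = 4.7981), x⁻ = (0.5974) → reset → x⁺ = (0.6573), jump to mode 1
Mode 1: flow for 0.7594 to horizon, guard not reached → x = (-0.4195)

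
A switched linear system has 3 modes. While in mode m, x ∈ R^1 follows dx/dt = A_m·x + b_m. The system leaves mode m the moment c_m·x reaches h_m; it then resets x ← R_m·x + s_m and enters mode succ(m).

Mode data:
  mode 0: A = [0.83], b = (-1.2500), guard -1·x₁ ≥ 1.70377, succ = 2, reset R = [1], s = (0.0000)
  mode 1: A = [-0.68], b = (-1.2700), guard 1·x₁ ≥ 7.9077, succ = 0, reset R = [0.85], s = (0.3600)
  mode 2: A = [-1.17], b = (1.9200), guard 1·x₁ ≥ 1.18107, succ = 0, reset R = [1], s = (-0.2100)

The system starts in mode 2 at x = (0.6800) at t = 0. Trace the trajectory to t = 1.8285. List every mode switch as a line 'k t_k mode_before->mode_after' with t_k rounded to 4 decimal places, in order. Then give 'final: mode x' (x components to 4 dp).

Mode 2: guard c·x = 1.1811 hit at Δt = 0.6298 (t = 0.6298), x⁻ = (1.1811) → reset → x⁺ = (0.9711), jump to mode 0
Mode 0: flow for 1.1987 to horizon, guard not reached → x = (0.0592)

1 0.6298 2->0
final: 0 0.0592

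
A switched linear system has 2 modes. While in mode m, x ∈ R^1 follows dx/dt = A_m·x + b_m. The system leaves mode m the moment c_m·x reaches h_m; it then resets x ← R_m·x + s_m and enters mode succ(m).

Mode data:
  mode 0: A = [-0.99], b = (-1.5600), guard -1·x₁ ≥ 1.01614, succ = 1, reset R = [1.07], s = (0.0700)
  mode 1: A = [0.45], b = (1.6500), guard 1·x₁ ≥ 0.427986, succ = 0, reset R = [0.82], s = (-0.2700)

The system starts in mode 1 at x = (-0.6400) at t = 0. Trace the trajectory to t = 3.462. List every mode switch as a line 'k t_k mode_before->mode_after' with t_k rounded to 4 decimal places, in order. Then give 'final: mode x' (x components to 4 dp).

1 0.6716 1->0
2 1.7679 0->1
3 2.7353 1->0
final: 0 -0.7689

Mode 1: guard c·x = 0.4280 hit at Δt = 0.6716 (t = 0.6716), x⁻ = (0.4280) → reset → x⁺ = (0.0809), jump to mode 0
Mode 0: guard c·x = 1.0161 hit at Δt = 1.0963 (t = 1.7679), x⁻ = (-1.0161) → reset → x⁺ = (-1.0173), jump to mode 1
Mode 1: guard c·x = 0.4280 hit at Δt = 0.9674 (t = 2.7353), x⁻ = (0.4280) → reset → x⁺ = (0.0809), jump to mode 0
Mode 0: flow for 0.7267 to horizon, guard not reached → x = (-0.7689)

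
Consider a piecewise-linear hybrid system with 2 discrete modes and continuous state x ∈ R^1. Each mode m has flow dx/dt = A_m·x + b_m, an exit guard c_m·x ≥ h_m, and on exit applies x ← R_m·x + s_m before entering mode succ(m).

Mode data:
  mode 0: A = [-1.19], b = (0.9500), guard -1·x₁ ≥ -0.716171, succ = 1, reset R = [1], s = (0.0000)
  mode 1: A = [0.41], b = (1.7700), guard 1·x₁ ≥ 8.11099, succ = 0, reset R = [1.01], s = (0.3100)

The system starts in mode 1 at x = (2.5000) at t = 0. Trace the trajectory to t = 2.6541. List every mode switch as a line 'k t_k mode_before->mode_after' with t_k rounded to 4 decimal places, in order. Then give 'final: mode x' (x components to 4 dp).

1 1.4647 1->0
final: 0 2.6690

Mode 1: guard c·x = 8.1110 hit at Δt = 1.4647 (t = 1.4647), x⁻ = (8.1110) → reset → x⁺ = (8.5021), jump to mode 0
Mode 0: flow for 1.1894 to horizon, guard not reached → x = (2.6690)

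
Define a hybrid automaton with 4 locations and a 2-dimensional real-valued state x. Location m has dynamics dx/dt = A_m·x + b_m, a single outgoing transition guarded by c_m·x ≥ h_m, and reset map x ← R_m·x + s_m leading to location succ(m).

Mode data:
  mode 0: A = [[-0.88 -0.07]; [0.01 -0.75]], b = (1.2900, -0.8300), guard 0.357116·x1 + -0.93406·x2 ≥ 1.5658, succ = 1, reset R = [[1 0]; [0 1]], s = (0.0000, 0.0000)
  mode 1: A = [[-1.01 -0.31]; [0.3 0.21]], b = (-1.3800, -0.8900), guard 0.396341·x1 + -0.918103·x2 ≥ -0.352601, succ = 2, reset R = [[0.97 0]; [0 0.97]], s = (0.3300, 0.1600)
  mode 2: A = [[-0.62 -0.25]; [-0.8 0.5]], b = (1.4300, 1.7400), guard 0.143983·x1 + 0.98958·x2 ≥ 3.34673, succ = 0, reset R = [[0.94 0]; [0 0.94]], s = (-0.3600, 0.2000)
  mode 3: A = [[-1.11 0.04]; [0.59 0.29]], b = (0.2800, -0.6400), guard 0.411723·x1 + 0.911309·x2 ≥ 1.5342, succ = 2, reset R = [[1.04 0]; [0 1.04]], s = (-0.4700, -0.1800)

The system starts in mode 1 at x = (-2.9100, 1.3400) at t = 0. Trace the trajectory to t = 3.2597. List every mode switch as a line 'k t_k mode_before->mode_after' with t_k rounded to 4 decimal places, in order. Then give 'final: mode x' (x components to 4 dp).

1 1.1824 1->2
2 2.4486 2->0
final: 0 0.5717 1.3225

Mode 1: guard c·x = -0.3526 hit at Δt = 1.1824 (t = 1.1824), x⁻ = (-1.8955, -0.4342) → reset → x⁺ = (-1.5086, -0.2612), jump to mode 2
Mode 2: guard c·x = 3.3467 hit at Δt = 1.2662 (t = 2.4486), x⁻ = (0.1868, 3.3548) → reset → x⁺ = (-0.1844, 3.3535), jump to mode 0
Mode 0: flow for 0.8111 to horizon, guard not reached → x = (0.5717, 1.3225)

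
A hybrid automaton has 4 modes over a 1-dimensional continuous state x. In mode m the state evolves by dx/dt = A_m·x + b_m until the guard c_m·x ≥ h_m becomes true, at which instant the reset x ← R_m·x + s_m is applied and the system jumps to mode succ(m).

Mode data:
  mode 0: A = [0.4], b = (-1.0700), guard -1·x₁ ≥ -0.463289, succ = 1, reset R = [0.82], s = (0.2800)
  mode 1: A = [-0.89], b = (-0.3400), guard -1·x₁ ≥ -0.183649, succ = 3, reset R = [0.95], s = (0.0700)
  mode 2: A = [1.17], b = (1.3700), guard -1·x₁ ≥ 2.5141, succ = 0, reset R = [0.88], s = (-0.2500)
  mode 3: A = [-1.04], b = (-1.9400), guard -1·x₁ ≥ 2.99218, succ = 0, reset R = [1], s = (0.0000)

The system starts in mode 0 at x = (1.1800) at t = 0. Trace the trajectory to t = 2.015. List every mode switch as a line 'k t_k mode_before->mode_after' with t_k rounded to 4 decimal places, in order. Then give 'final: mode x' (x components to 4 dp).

1 0.9791 0->1
2 1.6654 1->3
final: 3 -0.3987

Mode 0: guard c·x = -0.4633 hit at Δt = 0.9791 (t = 0.9791), x⁻ = (0.4633) → reset → x⁺ = (0.6599), jump to mode 1
Mode 1: guard c·x = -0.1836 hit at Δt = 0.6863 (t = 1.6654), x⁻ = (0.1836) → reset → x⁺ = (0.2445), jump to mode 3
Mode 3: flow for 0.3496 to horizon, guard not reached → x = (-0.3987)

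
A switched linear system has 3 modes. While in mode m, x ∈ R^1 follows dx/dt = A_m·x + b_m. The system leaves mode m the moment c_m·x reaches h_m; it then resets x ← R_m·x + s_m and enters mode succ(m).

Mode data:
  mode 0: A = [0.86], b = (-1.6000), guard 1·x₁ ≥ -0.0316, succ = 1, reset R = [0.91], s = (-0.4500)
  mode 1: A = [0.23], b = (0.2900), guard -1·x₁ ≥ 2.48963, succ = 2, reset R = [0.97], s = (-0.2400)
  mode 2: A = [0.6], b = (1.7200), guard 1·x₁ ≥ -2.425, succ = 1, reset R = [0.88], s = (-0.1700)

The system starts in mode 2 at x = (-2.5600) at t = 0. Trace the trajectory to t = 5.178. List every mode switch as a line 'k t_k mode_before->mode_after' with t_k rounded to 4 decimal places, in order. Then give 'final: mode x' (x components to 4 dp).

Mode 2: guard c·x = -2.4250 hit at Δt = 0.6080 (t = 0.6080), x⁻ = (-2.4250) → reset → x⁺ = (-2.3040), jump to mode 1
Mode 1: guard c·x = 2.4896 hit at Δt = 0.7121 (t = 1.3201), x⁻ = (-2.4896) → reset → x⁺ = (-2.6549), jump to mode 2
Mode 2: guard c·x = -2.4250 hit at Δt = 1.2254 (t = 2.5455), x⁻ = (-2.4250) → reset → x⁺ = (-2.3040), jump to mode 1
Mode 1: guard c·x = 2.4896 hit at Δt = 0.7121 (t = 3.2576), x⁻ = (-2.4896) → reset → x⁺ = (-2.6549), jump to mode 2
Mode 2: guard c·x = -2.4250 hit at Δt = 1.2254 (t = 4.4830), x⁻ = (-2.4250) → reset → x⁺ = (-2.3040), jump to mode 1
Mode 1: flow for 0.6950 to horizon, guard not reached → x = (-2.4848)

1 0.6080 2->1
2 1.3201 1->2
3 2.5455 2->1
4 3.2576 1->2
5 4.4830 2->1
final: 1 -2.4848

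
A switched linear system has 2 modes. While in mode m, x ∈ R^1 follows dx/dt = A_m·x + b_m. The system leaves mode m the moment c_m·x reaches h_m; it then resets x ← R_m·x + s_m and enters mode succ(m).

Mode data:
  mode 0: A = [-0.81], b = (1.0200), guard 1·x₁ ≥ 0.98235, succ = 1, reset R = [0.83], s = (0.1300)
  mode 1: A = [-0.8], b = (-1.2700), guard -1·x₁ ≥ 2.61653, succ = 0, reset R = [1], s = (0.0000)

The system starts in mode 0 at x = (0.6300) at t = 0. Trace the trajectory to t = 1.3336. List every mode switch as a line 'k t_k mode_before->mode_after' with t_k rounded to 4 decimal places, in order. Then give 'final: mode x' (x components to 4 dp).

Mode 0: guard c·x = 0.9823 hit at Δt = 1.0134 (t = 1.0134), x⁻ = (0.9823) → reset → x⁺ = (0.9454), jump to mode 1
Mode 1: flow for 0.3202 to horizon, guard not reached → x = (0.3730)

1 1.0134 0->1
final: 1 0.3730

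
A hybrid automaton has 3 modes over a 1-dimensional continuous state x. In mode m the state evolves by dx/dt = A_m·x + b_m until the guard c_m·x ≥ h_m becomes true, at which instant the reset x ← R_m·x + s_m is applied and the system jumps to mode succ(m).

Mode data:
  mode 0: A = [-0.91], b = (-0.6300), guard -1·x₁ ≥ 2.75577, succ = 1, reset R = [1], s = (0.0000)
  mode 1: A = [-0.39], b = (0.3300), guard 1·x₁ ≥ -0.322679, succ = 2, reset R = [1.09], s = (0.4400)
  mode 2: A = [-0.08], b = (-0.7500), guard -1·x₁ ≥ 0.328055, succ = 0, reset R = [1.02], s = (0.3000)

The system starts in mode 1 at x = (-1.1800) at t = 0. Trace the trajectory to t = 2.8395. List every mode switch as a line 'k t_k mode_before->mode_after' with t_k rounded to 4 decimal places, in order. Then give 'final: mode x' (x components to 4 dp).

Mode 1: guard c·x = -0.3227 hit at Δt = 1.4106 (t = 1.4106), x⁻ = (-0.3227) → reset → x⁺ = (0.0883), jump to mode 2
Mode 2: guard c·x = 0.3281 hit at Δt = 0.5624 (t = 1.9730), x⁻ = (-0.3281) → reset → x⁺ = (-0.0346), jump to mode 0
Mode 0: flow for 0.8665 to horizon, guard not reached → x = (-0.3934)

1 1.4106 1->2
2 1.9730 2->0
final: 0 -0.3934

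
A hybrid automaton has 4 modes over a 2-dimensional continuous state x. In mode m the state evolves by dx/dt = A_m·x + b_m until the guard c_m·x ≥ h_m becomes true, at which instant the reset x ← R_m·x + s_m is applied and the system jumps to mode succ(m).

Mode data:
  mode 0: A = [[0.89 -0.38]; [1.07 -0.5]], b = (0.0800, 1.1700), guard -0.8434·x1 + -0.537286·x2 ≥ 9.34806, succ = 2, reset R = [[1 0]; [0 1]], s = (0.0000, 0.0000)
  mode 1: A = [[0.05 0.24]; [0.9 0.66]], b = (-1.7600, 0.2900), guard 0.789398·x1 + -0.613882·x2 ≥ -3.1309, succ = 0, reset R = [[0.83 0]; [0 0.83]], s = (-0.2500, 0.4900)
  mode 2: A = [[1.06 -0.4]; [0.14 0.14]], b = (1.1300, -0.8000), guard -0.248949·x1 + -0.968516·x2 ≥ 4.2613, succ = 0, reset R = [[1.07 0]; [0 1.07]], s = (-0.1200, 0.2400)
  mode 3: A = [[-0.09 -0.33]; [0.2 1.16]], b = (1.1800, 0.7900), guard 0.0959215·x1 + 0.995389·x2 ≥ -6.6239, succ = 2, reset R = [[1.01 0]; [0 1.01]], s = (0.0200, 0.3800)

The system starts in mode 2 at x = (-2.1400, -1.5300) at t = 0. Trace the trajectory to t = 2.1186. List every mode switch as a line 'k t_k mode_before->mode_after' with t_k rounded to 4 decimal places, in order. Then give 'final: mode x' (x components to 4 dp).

1 1.4144 2->0
final: 0 -4.4306 -4.3024

Mode 2: guard c·x = 4.2613 hit at Δt = 1.4144 (t = 1.4144), x⁻ = (-2.8641, -3.6636) → reset → x⁺ = (-3.1846, -3.6801), jump to mode 0
Mode 0: flow for 0.7042 to horizon, guard not reached → x = (-4.4306, -4.3024)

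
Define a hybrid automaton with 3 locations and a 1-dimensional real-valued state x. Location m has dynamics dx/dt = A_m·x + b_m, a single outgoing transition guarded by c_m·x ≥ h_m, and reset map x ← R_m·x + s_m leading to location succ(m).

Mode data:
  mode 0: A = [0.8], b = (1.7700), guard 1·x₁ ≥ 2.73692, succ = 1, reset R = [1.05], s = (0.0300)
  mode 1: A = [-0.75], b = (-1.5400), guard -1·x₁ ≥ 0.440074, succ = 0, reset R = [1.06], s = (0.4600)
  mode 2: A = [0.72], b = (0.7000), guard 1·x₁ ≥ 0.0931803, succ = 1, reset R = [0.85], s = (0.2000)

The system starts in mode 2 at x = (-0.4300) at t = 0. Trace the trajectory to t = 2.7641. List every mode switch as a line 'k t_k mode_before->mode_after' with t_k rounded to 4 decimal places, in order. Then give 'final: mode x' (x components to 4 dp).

Mode 2: guard c·x = 0.0932 hit at Δt = 0.9381 (t = 0.9381), x⁻ = (0.0932) → reset → x⁺ = (0.2792), jump to mode 1
Mode 1: guard c·x = 0.4401 hit at Δt = 0.4916 (t = 1.4297), x⁻ = (-0.4401) → reset → x⁺ = (-0.0065), jump to mode 0
Mode 0: guard c·x = 2.7369 hit at Δt = 1.0101 (t = 2.4398), x⁻ = (2.7369) → reset → x⁺ = (2.9038), jump to mode 1
Mode 1: flow for 0.3243 to horizon, guard not reached → x = (1.8335)

1 0.9381 2->1
2 1.4297 1->0
3 2.4398 0->1
final: 1 1.8335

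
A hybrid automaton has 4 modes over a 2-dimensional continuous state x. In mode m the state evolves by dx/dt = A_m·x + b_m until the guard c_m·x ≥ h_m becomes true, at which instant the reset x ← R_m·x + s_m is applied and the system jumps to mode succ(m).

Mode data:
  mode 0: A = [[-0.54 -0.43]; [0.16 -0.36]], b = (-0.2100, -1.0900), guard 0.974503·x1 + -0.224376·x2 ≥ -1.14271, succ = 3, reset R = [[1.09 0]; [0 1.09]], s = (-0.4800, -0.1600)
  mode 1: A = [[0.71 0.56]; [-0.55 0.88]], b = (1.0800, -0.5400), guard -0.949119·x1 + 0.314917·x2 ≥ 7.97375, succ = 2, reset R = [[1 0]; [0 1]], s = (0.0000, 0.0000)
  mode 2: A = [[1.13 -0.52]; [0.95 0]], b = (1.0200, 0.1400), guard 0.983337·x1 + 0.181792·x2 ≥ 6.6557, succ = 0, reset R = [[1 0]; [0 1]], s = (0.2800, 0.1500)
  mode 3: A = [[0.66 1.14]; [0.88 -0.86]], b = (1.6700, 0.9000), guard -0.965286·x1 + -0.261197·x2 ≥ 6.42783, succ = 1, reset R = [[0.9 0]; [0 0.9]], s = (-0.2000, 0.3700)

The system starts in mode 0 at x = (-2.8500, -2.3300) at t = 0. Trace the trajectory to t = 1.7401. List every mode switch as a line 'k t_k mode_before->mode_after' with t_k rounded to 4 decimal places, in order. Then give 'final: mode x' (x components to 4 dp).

Mode 0: guard c·x = -1.1427 hit at Δt = 0.5124 (t = 0.5124), x⁻ = (-1.7754, -2.6180) → reset → x⁺ = (-2.4152, -3.0136), jump to mode 3
Mode 3: guard c·x = 6.4278 hit at Δt = 0.8075 (t = 1.3199), x⁻ = (-5.8178, -3.1088) → reset → x⁺ = (-5.4360, -2.4279), jump to mode 1
Mode 1: flow for 0.4202 to horizon, guard not reached → x = (-7.4232, -2.0195)

1 0.5124 0->3
2 1.3199 3->1
final: 1 -7.4232 -2.0195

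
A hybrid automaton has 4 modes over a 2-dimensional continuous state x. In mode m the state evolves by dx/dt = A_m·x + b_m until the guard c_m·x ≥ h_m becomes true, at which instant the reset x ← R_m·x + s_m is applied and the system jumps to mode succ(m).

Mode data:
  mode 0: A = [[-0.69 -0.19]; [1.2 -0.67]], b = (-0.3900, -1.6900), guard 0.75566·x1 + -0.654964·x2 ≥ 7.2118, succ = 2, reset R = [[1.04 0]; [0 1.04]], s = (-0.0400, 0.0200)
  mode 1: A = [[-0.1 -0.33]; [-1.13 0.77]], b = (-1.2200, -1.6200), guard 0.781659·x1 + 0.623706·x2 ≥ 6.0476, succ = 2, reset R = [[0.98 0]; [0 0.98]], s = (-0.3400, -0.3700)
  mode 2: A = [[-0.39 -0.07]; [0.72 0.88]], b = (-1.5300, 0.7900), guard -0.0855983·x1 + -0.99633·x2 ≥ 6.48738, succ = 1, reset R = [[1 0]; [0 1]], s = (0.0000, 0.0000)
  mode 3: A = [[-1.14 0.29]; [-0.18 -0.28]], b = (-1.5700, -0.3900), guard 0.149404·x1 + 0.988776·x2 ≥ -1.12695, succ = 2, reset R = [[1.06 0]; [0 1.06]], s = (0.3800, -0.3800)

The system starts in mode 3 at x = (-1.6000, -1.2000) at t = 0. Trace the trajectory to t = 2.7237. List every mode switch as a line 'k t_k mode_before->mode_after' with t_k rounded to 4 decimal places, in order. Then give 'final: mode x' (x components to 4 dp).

1 1.5843 3->2
final: 2 -2.0940 -4.4759

Mode 3: guard c·x = -1.1269 hit at Δt = 1.5843 (t = 1.5843), x⁻ = (-1.6249, -0.8942) → reset → x⁺ = (-1.3424, -1.3279), jump to mode 2
Mode 2: flow for 1.1394 to horizon, guard not reached → x = (-2.0940, -4.4759)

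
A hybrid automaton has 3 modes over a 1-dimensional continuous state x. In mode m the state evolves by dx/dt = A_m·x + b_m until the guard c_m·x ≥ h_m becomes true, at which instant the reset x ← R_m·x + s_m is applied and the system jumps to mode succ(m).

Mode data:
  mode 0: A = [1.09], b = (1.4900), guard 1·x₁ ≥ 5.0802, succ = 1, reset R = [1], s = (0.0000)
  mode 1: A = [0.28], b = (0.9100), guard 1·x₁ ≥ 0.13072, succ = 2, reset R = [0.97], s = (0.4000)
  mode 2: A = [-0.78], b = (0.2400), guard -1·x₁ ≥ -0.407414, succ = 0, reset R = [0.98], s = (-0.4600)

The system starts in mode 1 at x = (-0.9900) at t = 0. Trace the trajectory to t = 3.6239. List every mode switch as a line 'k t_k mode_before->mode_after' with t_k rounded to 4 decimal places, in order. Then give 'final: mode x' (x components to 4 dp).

1 1.4383 1->2
2 2.4475 2->0
final: 0 3.3418

Mode 1: guard c·x = 0.1307 hit at Δt = 1.4383 (t = 1.4383), x⁻ = (0.1307) → reset → x⁺ = (0.5268), jump to mode 2
Mode 2: guard c·x = -0.4074 hit at Δt = 1.0092 (t = 2.4475), x⁻ = (0.4074) → reset → x⁺ = (-0.0607), jump to mode 0
Mode 0: flow for 1.1764 to horizon, guard not reached → x = (3.3418)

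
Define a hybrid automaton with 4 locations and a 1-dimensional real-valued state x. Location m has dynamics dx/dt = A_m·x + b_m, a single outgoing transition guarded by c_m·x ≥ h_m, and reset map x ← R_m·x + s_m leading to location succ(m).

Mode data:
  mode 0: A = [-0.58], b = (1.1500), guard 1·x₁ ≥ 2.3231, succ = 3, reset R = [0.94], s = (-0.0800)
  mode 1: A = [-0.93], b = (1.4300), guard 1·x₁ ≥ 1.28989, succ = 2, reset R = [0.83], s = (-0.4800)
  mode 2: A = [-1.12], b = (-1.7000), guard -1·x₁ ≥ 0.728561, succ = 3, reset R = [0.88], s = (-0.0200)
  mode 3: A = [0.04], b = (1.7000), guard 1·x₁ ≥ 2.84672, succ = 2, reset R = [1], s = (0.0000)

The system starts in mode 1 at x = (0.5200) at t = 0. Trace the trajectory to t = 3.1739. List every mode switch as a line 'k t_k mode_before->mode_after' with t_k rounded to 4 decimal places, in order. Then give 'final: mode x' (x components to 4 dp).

Mode 1: guard c·x = 1.2899 hit at Δt = 1.5192 (t = 1.5192), x⁻ = (1.2899) → reset → x⁺ = (0.5906), jump to mode 2
Mode 2: guard c·x = 0.7286 hit at Δt = 0.8773 (t = 2.3965), x⁻ = (-0.7286) → reset → x⁺ = (-0.6611), jump to mode 3
Mode 3: flow for 0.7774 to horizon, guard not reached → x = (0.6604)

1 1.5192 1->2
2 2.3965 2->3
final: 3 0.6604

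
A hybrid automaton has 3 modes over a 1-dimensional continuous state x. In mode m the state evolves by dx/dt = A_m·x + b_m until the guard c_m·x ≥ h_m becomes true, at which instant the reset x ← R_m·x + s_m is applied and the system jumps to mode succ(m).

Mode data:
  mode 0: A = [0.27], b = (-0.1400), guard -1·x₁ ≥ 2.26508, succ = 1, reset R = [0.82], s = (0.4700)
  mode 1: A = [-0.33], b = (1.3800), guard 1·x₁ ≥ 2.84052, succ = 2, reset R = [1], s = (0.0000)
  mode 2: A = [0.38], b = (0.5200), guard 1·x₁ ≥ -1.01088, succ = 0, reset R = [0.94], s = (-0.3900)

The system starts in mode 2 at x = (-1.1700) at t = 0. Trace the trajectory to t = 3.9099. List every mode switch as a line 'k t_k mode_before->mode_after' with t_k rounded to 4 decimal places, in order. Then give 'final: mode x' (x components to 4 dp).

1 1.5496 2->0
2 3.0453 0->1
final: 1 -0.0050

Mode 2: guard c·x = -1.0109 hit at Δt = 1.5496 (t = 1.5496), x⁻ = (-1.0109) → reset → x⁺ = (-1.3402), jump to mode 0
Mode 0: guard c·x = 2.2651 hit at Δt = 1.4957 (t = 3.0453), x⁻ = (-2.2651) → reset → x⁺ = (-1.3874), jump to mode 1
Mode 1: flow for 0.8646 to horizon, guard not reached → x = (-0.0050)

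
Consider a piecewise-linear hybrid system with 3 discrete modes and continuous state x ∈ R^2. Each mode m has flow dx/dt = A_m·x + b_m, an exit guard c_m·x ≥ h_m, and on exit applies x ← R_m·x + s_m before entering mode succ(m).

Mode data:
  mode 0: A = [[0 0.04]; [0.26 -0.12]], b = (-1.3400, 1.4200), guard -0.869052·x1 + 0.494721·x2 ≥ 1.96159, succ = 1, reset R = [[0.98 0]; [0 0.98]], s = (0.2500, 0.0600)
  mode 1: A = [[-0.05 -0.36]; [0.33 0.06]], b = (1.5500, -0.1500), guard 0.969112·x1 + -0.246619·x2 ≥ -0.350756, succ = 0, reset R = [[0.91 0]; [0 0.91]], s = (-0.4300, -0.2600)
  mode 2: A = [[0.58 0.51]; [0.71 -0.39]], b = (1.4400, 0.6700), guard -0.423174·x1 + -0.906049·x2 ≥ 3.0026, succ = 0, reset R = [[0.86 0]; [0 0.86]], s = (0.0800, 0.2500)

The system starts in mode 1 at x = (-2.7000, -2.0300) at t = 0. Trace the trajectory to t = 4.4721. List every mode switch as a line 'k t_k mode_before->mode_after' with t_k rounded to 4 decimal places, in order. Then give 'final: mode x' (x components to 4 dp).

1 0.6682 1->0
2 1.8491 0->1
3 2.6777 1->0
4 3.7827 0->1
final: 1 -1.0549 -1.3694

Mode 1: guard c·x = -0.3508 hit at Δt = 0.6682 (t = 0.6682), x⁻ = (-1.0333, -2.6382) → reset → x⁺ = (-1.3703, -2.6608), jump to mode 0
Mode 0: guard c·x = 1.9616 hit at Δt = 1.1809 (t = 1.8491), x⁻ = (-3.0455, -1.3849) → reset → x⁺ = (-2.7346, -1.2972), jump to mode 1
Mode 1: guard c·x = -0.3508 hit at Δt = 0.8286 (t = 2.6777), x⁻ = (-0.8713, -2.0015) → reset → x⁺ = (-1.2229, -2.0814), jump to mode 0
Mode 0: guard c·x = 1.9616 hit at Δt = 1.1050 (t = 3.7827), x⁻ = (-2.7672, -0.8959) → reset → x⁺ = (-2.4618, -0.8180), jump to mode 1
Mode 1: flow for 0.6894 to horizon, guard not reached → x = (-1.0549, -1.3694)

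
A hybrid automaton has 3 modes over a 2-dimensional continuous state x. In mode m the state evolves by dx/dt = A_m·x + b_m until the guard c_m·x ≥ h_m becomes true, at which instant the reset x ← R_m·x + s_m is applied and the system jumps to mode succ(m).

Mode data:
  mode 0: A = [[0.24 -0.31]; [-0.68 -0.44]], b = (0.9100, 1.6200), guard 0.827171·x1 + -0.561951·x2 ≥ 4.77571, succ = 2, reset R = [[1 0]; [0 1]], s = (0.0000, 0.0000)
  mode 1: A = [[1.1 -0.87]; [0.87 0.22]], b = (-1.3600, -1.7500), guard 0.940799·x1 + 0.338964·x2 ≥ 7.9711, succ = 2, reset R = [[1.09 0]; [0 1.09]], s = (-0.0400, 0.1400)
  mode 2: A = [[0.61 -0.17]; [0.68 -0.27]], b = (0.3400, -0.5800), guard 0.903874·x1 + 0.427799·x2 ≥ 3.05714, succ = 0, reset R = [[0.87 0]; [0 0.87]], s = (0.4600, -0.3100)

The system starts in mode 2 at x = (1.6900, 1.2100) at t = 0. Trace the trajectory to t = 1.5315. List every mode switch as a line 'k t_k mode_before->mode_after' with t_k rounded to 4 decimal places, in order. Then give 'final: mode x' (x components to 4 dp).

Mode 2: guard c·x = 3.0571 hit at Δt = 0.6760 (t = 0.6760), x⁻ = (2.6465, 1.5545) → reset → x⁺ = (2.7625, 1.0424), jump to mode 0
Mode 0: flow for 0.8555 to horizon, guard not reached → x = (4.0559, 0.2175)

1 0.6760 2->0
final: 0 4.0559 0.2175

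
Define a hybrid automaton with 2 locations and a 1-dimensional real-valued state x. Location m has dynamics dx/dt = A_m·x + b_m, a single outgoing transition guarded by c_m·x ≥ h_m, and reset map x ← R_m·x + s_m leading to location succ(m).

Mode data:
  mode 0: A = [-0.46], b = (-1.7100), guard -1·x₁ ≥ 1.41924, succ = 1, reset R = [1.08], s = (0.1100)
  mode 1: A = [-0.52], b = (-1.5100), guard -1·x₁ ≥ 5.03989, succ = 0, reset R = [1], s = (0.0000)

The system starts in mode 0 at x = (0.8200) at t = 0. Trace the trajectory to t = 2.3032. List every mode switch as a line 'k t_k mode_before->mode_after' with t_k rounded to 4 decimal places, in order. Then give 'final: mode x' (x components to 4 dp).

Mode 0: guard c·x = 1.4192 hit at Δt = 1.4788 (t = 1.4788), x⁻ = (-1.4192) → reset → x⁺ = (-1.4228), jump to mode 1
Mode 1: flow for 0.8244 to horizon, guard not reached → x = (-1.9391)

1 1.4788 0->1
final: 1 -1.9391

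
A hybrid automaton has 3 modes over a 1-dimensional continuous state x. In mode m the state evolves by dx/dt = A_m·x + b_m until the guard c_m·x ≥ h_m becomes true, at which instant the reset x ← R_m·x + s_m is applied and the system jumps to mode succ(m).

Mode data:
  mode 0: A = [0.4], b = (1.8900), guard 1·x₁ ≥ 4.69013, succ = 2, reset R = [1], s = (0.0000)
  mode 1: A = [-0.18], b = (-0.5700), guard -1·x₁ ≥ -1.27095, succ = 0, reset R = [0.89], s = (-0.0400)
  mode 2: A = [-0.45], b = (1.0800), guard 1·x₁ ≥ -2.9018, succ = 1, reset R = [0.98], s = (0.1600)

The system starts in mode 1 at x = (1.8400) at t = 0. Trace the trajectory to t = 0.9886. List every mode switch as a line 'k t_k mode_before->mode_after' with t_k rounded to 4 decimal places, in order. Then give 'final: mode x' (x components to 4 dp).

Mode 1: guard c·x = -1.2710 hit at Δt = 0.6703 (t = 0.6703), x⁻ = (1.2710) → reset → x⁺ = (1.0911), jump to mode 0
Mode 0: flow for 0.3183 to horizon, guard not reached → x = (1.8809)

1 0.6703 1->0
final: 0 1.8809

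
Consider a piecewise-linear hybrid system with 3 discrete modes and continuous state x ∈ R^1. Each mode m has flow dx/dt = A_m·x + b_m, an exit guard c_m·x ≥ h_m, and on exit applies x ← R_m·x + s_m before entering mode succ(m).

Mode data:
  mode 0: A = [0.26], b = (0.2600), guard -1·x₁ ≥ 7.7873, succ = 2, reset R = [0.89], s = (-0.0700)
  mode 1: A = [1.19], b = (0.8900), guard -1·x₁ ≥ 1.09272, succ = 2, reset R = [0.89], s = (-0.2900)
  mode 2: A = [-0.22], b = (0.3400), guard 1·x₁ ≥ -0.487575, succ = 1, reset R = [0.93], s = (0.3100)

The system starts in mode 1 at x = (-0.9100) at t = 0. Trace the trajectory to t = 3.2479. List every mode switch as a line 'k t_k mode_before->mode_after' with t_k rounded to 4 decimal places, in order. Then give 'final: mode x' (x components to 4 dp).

Mode 1: guard c·x = 1.0927 hit at Δt = 0.6343 (t = 0.6343), x⁻ = (-1.0927) → reset → x⁺ = (-1.2625), jump to mode 2
Mode 2: guard c·x = -0.4876 hit at Δt = 1.4679 (t = 2.1022), x⁻ = (-0.4876) → reset → x⁺ = (-0.1434), jump to mode 1
Mode 1: flow for 1.1457 to horizon, guard not reached → x = (1.6152)

1 0.6343 1->2
2 2.1022 2->1
final: 1 1.6152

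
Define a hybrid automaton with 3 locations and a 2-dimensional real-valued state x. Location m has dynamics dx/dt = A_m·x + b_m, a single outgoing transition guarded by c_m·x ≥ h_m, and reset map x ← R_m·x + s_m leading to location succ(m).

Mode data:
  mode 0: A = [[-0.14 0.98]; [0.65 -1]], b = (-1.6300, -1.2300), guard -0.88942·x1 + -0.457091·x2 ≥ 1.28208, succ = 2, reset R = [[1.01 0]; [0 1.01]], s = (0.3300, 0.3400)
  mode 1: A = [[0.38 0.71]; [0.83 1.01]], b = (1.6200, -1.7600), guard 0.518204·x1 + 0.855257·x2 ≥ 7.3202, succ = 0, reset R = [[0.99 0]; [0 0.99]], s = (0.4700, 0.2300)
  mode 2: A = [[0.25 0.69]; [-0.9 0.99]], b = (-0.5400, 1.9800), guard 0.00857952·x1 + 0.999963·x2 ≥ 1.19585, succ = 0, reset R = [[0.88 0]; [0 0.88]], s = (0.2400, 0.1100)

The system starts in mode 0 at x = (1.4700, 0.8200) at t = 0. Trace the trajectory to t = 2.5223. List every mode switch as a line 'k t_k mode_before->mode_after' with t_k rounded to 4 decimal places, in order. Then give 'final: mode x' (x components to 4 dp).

1 1.5328 0->2
2 2.0589 2->0
final: 0 -1.0941 0.0737

Mode 0: guard c·x = 1.2821 hit at Δt = 1.5328 (t = 1.5328), x⁻ = (-1.0486, -0.7644) → reset → x⁺ = (-0.7291, -0.4320), jump to mode 2
Mode 2: guard c·x = 1.1959 hit at Δt = 0.5261 (t = 2.0589), x⁻ = (-1.0244, 1.2047) → reset → x⁺ = (-0.6615, 1.1701), jump to mode 0
Mode 0: flow for 0.4634 to horizon, guard not reached → x = (-1.0941, 0.0737)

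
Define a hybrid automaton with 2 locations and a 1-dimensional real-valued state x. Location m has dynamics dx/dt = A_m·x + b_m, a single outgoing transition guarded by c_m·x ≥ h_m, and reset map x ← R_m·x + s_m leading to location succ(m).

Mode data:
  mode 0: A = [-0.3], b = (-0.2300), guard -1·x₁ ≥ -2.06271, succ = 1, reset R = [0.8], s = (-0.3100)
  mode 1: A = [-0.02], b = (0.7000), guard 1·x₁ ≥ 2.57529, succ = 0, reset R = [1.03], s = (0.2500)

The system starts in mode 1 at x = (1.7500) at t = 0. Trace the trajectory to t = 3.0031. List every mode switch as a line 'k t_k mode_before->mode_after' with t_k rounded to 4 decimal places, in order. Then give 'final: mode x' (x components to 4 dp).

1 1.2567 1->0
2 2.1231 0->1
final: 1 1.9274

Mode 1: guard c·x = 2.5753 hit at Δt = 1.2567 (t = 1.2567), x⁻ = (2.5753) → reset → x⁺ = (2.9025), jump to mode 0
Mode 0: guard c·x = -2.0627 hit at Δt = 0.8664 (t = 2.1231), x⁻ = (2.0627) → reset → x⁺ = (1.3402), jump to mode 1
Mode 1: flow for 0.8800 to horizon, guard not reached → x = (1.9274)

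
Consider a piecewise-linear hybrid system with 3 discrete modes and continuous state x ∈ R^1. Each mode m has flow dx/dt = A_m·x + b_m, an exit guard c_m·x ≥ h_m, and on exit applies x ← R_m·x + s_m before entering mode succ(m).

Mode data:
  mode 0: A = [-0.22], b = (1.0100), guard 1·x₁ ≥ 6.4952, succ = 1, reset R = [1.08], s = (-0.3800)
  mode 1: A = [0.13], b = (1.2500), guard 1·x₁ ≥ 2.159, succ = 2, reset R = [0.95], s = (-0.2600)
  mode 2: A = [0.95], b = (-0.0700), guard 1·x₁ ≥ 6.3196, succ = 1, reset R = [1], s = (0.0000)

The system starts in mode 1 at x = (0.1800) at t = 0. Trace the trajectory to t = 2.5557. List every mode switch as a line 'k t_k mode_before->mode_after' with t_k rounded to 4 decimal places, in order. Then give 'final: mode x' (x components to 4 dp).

Mode 1: guard c·x = 2.1590 hit at Δt = 1.4155 (t = 1.4155), x⁻ = (2.1590) → reset → x⁺ = (1.7910), jump to mode 2
Mode 2: flow for 1.1402 to horizon, guard not reached → x = (5.1469)

1 1.4155 1->2
final: 2 5.1469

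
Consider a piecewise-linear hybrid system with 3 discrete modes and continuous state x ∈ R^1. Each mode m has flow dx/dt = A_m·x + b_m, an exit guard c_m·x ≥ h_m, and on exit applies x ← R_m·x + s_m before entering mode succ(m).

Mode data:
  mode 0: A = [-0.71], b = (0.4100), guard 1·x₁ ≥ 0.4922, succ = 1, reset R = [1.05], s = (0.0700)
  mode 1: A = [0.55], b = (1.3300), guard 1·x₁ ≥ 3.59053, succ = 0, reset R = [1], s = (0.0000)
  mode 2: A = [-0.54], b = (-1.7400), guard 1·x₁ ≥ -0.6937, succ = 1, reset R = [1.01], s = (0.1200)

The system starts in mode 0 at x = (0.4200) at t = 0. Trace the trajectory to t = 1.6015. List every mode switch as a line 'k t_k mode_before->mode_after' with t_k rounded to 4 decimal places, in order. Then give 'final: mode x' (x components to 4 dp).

Mode 0: guard c·x = 0.4922 hit at Δt = 0.8640 (t = 0.8640), x⁻ = (0.4922) → reset → x⁺ = (0.5868), jump to mode 1
Mode 1: flow for 0.7375 to horizon, guard not reached → x = (2.0900)

1 0.8640 0->1
final: 1 2.0900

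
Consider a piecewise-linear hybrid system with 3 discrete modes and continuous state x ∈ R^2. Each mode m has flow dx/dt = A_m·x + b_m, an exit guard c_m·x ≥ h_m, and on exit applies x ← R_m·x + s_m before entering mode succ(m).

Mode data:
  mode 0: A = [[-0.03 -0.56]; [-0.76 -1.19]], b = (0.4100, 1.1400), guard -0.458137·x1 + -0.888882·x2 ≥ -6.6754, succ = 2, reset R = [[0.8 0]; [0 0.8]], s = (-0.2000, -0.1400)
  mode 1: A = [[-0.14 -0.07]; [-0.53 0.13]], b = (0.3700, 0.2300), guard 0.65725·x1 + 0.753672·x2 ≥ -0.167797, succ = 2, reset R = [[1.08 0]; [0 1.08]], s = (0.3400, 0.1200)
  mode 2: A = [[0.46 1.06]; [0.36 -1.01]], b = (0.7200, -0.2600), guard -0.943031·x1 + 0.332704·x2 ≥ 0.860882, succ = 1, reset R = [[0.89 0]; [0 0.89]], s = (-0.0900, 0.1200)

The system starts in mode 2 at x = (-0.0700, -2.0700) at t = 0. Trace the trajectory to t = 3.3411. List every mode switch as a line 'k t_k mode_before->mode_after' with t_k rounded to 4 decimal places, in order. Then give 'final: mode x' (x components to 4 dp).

Mode 2: guard c·x = 0.8609 hit at Δt = 1.0675 (t = 1.0675), x⁻ = (-1.2899, -1.0686) → reset → x⁺ = (-1.2380, -0.8311), jump to mode 1
Mode 1: guard c·x = -0.1678 hit at Δt = 1.5890 (t = 2.6565), x⁻ = (-0.4361, 0.1577) → reset → x⁺ = (-0.1310, 0.2903), jump to mode 2
Mode 2: flow for 0.6846 to horizon, guard not reached → x = (0.5310, 0.0586)

1 1.0675 2->1
2 2.6565 1->2
final: 2 0.5310 0.0586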